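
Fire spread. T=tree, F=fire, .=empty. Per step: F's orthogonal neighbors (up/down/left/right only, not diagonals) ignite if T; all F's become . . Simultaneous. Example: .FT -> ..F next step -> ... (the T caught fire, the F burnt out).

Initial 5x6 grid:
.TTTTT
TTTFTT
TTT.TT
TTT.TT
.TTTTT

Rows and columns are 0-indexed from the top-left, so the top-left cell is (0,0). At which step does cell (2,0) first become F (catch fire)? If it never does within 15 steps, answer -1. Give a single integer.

Step 1: cell (2,0)='T' (+3 fires, +1 burnt)
Step 2: cell (2,0)='T' (+6 fires, +3 burnt)
Step 3: cell (2,0)='T' (+7 fires, +6 burnt)
Step 4: cell (2,0)='F' (+5 fires, +7 burnt)
  -> target ignites at step 4
Step 5: cell (2,0)='.' (+4 fires, +5 burnt)
Step 6: cell (2,0)='.' (+0 fires, +4 burnt)
  fire out at step 6

4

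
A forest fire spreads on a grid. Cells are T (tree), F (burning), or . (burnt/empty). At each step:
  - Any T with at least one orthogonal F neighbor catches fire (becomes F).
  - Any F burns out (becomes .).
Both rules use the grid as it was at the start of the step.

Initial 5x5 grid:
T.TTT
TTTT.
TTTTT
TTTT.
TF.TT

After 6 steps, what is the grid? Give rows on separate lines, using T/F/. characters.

Step 1: 2 trees catch fire, 1 burn out
  T.TTT
  TTTT.
  TTTTT
  TFTT.
  F..TT
Step 2: 3 trees catch fire, 2 burn out
  T.TTT
  TTTT.
  TFTTT
  F.FT.
  ...TT
Step 3: 4 trees catch fire, 3 burn out
  T.TTT
  TFTT.
  F.FTT
  ...F.
  ...TT
Step 4: 4 trees catch fire, 4 burn out
  T.TTT
  F.FT.
  ...FT
  .....
  ...FT
Step 5: 5 trees catch fire, 4 burn out
  F.FTT
  ...F.
  ....F
  .....
  ....F
Step 6: 1 trees catch fire, 5 burn out
  ...FT
  .....
  .....
  .....
  .....

...FT
.....
.....
.....
.....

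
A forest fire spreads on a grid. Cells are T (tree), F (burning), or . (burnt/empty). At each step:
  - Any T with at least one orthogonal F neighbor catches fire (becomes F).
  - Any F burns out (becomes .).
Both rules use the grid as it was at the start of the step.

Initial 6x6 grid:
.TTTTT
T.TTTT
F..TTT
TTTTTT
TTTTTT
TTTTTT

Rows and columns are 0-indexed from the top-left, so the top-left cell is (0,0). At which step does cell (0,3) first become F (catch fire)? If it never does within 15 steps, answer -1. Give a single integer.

Step 1: cell (0,3)='T' (+2 fires, +1 burnt)
Step 2: cell (0,3)='T' (+2 fires, +2 burnt)
Step 3: cell (0,3)='T' (+3 fires, +2 burnt)
Step 4: cell (0,3)='T' (+3 fires, +3 burnt)
Step 5: cell (0,3)='T' (+4 fires, +3 burnt)
Step 6: cell (0,3)='T' (+5 fires, +4 burnt)
Step 7: cell (0,3)='F' (+6 fires, +5 burnt)
  -> target ignites at step 7
Step 8: cell (0,3)='.' (+4 fires, +6 burnt)
Step 9: cell (0,3)='.' (+2 fires, +4 burnt)
Step 10: cell (0,3)='.' (+0 fires, +2 burnt)
  fire out at step 10

7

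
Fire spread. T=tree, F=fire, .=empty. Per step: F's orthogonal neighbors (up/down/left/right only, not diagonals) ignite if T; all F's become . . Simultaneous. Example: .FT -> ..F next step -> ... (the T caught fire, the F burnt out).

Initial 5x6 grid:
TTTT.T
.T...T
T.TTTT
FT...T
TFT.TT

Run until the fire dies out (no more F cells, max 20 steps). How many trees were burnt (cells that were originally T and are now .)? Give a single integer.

Step 1: +4 fires, +2 burnt (F count now 4)
Step 2: +0 fires, +4 burnt (F count now 0)
Fire out after step 2
Initially T: 18, now '.': 16
Total burnt (originally-T cells now '.'): 4

Answer: 4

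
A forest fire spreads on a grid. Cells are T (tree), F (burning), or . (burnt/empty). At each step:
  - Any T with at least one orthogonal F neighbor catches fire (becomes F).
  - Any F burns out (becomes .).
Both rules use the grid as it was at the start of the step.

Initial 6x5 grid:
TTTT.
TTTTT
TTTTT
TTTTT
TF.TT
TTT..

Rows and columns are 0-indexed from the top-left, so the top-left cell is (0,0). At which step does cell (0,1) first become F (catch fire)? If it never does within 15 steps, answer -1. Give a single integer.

Step 1: cell (0,1)='T' (+3 fires, +1 burnt)
Step 2: cell (0,1)='T' (+5 fires, +3 burnt)
Step 3: cell (0,1)='T' (+4 fires, +5 burnt)
Step 4: cell (0,1)='F' (+6 fires, +4 burnt)
  -> target ignites at step 4
Step 5: cell (0,1)='.' (+5 fires, +6 burnt)
Step 6: cell (0,1)='.' (+2 fires, +5 burnt)
Step 7: cell (0,1)='.' (+0 fires, +2 burnt)
  fire out at step 7

4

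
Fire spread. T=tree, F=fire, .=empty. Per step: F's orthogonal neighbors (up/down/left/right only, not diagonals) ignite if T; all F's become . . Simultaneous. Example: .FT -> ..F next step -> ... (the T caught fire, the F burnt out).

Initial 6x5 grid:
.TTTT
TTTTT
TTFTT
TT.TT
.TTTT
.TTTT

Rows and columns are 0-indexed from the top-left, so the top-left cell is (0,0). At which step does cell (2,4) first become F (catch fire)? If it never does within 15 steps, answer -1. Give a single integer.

Step 1: cell (2,4)='T' (+3 fires, +1 burnt)
Step 2: cell (2,4)='F' (+7 fires, +3 burnt)
  -> target ignites at step 2
Step 3: cell (2,4)='.' (+8 fires, +7 burnt)
Step 4: cell (2,4)='.' (+5 fires, +8 burnt)
Step 5: cell (2,4)='.' (+2 fires, +5 burnt)
Step 6: cell (2,4)='.' (+0 fires, +2 burnt)
  fire out at step 6

2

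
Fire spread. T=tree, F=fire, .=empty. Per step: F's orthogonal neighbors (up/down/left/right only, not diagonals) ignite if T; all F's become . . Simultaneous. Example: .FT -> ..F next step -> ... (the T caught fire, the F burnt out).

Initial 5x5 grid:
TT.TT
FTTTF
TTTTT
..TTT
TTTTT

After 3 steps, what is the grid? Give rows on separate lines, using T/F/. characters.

Step 1: 6 trees catch fire, 2 burn out
  FT.TF
  .FTF.
  FTTTF
  ..TTT
  TTTTT
Step 2: 6 trees catch fire, 6 burn out
  .F.F.
  ..F..
  .FTF.
  ..TTF
  TTTTT
Step 3: 3 trees catch fire, 6 burn out
  .....
  .....
  ..F..
  ..TF.
  TTTTF

.....
.....
..F..
..TF.
TTTTF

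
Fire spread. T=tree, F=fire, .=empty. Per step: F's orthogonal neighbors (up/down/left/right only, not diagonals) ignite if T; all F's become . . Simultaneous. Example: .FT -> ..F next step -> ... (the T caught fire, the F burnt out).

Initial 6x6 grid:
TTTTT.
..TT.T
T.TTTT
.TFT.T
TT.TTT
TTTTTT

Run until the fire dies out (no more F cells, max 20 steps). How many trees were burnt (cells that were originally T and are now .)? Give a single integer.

Answer: 26

Derivation:
Step 1: +3 fires, +1 burnt (F count now 3)
Step 2: +4 fires, +3 burnt (F count now 4)
Step 3: +7 fires, +4 burnt (F count now 7)
Step 4: +7 fires, +7 burnt (F count now 7)
Step 5: +5 fires, +7 burnt (F count now 5)
Step 6: +0 fires, +5 burnt (F count now 0)
Fire out after step 6
Initially T: 27, now '.': 35
Total burnt (originally-T cells now '.'): 26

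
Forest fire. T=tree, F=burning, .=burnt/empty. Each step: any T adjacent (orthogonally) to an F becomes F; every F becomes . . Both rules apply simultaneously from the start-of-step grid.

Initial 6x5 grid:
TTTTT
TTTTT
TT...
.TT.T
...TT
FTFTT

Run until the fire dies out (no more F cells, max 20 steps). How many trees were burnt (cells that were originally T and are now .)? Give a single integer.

Answer: 6

Derivation:
Step 1: +2 fires, +2 burnt (F count now 2)
Step 2: +2 fires, +2 burnt (F count now 2)
Step 3: +1 fires, +2 burnt (F count now 1)
Step 4: +1 fires, +1 burnt (F count now 1)
Step 5: +0 fires, +1 burnt (F count now 0)
Fire out after step 5
Initially T: 20, now '.': 16
Total burnt (originally-T cells now '.'): 6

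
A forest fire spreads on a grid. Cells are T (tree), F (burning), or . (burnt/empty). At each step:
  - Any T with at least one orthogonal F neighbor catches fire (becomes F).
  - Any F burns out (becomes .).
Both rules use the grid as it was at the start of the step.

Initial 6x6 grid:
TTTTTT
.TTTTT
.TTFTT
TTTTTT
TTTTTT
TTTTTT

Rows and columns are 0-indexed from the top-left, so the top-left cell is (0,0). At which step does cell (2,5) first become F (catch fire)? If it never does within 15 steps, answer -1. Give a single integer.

Step 1: cell (2,5)='T' (+4 fires, +1 burnt)
Step 2: cell (2,5)='F' (+8 fires, +4 burnt)
  -> target ignites at step 2
Step 3: cell (2,5)='.' (+9 fires, +8 burnt)
Step 4: cell (2,5)='.' (+7 fires, +9 burnt)
Step 5: cell (2,5)='.' (+4 fires, +7 burnt)
Step 6: cell (2,5)='.' (+1 fires, +4 burnt)
Step 7: cell (2,5)='.' (+0 fires, +1 burnt)
  fire out at step 7

2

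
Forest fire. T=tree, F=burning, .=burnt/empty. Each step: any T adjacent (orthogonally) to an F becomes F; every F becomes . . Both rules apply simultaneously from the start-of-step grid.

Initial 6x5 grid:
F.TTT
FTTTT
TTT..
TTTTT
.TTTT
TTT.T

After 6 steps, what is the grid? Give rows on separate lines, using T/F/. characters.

Step 1: 2 trees catch fire, 2 burn out
  ..TTT
  .FTTT
  FTT..
  TTTTT
  .TTTT
  TTT.T
Step 2: 3 trees catch fire, 2 burn out
  ..TTT
  ..FTT
  .FT..
  FTTTT
  .TTTT
  TTT.T
Step 3: 4 trees catch fire, 3 burn out
  ..FTT
  ...FT
  ..F..
  .FTTT
  .TTTT
  TTT.T
Step 4: 4 trees catch fire, 4 burn out
  ...FT
  ....F
  .....
  ..FTT
  .FTTT
  TTT.T
Step 5: 4 trees catch fire, 4 burn out
  ....F
  .....
  .....
  ...FT
  ..FTT
  TFT.T
Step 6: 4 trees catch fire, 4 burn out
  .....
  .....
  .....
  ....F
  ...FT
  F.F.T

.....
.....
.....
....F
...FT
F.F.T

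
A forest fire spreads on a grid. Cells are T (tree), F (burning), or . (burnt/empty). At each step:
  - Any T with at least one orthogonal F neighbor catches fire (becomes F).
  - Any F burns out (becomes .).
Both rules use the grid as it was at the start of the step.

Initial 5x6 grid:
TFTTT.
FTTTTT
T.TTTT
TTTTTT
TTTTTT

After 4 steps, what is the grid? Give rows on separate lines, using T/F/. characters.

Step 1: 4 trees catch fire, 2 burn out
  F.FTT.
  .FTTTT
  F.TTTT
  TTTTTT
  TTTTTT
Step 2: 3 trees catch fire, 4 burn out
  ...FT.
  ..FTTT
  ..TTTT
  FTTTTT
  TTTTTT
Step 3: 5 trees catch fire, 3 burn out
  ....F.
  ...FTT
  ..FTTT
  .FTTTT
  FTTTTT
Step 4: 4 trees catch fire, 5 burn out
  ......
  ....FT
  ...FTT
  ..FTTT
  .FTTTT

......
....FT
...FTT
..FTTT
.FTTTT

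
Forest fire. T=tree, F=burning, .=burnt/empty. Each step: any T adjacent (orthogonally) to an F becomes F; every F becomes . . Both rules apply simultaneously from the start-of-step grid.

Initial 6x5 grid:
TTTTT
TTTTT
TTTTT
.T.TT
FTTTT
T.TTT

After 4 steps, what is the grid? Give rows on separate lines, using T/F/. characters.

Step 1: 2 trees catch fire, 1 burn out
  TTTTT
  TTTTT
  TTTTT
  .T.TT
  .FTTT
  F.TTT
Step 2: 2 trees catch fire, 2 burn out
  TTTTT
  TTTTT
  TTTTT
  .F.TT
  ..FTT
  ..TTT
Step 3: 3 trees catch fire, 2 burn out
  TTTTT
  TTTTT
  TFTTT
  ...TT
  ...FT
  ..FTT
Step 4: 6 trees catch fire, 3 burn out
  TTTTT
  TFTTT
  F.FTT
  ...FT
  ....F
  ...FT

TTTTT
TFTTT
F.FTT
...FT
....F
...FT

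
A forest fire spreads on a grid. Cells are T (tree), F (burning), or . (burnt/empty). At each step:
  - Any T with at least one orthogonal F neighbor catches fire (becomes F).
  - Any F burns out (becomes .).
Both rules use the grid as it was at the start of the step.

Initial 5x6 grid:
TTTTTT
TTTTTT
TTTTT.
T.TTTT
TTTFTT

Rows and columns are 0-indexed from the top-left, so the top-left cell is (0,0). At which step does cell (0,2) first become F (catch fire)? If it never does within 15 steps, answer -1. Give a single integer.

Step 1: cell (0,2)='T' (+3 fires, +1 burnt)
Step 2: cell (0,2)='T' (+5 fires, +3 burnt)
Step 3: cell (0,2)='T' (+5 fires, +5 burnt)
Step 4: cell (0,2)='T' (+5 fires, +5 burnt)
Step 5: cell (0,2)='F' (+5 fires, +5 burnt)
  -> target ignites at step 5
Step 6: cell (0,2)='.' (+3 fires, +5 burnt)
Step 7: cell (0,2)='.' (+1 fires, +3 burnt)
Step 8: cell (0,2)='.' (+0 fires, +1 burnt)
  fire out at step 8

5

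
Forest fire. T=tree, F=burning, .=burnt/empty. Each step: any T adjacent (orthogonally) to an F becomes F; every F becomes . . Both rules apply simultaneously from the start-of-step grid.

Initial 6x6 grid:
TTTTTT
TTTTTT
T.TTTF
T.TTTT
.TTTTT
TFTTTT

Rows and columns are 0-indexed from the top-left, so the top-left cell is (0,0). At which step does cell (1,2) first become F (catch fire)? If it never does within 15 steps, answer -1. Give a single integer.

Step 1: cell (1,2)='T' (+6 fires, +2 burnt)
Step 2: cell (1,2)='T' (+7 fires, +6 burnt)
Step 3: cell (1,2)='T' (+9 fires, +7 burnt)
Step 4: cell (1,2)='F' (+2 fires, +9 burnt)
  -> target ignites at step 4
Step 5: cell (1,2)='.' (+2 fires, +2 burnt)
Step 6: cell (1,2)='.' (+2 fires, +2 burnt)
Step 7: cell (1,2)='.' (+2 fires, +2 burnt)
Step 8: cell (1,2)='.' (+1 fires, +2 burnt)
Step 9: cell (1,2)='.' (+0 fires, +1 burnt)
  fire out at step 9

4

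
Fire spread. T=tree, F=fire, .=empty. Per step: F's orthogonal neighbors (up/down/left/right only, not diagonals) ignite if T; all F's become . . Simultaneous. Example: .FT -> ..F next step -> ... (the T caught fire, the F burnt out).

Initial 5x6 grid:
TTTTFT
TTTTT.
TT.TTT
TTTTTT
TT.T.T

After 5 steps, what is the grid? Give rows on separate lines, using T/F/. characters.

Step 1: 3 trees catch fire, 1 burn out
  TTTF.F
  TTTTF.
  TT.TTT
  TTTTTT
  TT.T.T
Step 2: 3 trees catch fire, 3 burn out
  TTF...
  TTTF..
  TT.TFT
  TTTTTT
  TT.T.T
Step 3: 5 trees catch fire, 3 burn out
  TF....
  TTF...
  TT.F.F
  TTTTFT
  TT.T.T
Step 4: 4 trees catch fire, 5 burn out
  F.....
  TF....
  TT....
  TTTF.F
  TT.T.T
Step 5: 5 trees catch fire, 4 burn out
  ......
  F.....
  TF....
  TTF...
  TT.F.F

......
F.....
TF....
TTF...
TT.F.F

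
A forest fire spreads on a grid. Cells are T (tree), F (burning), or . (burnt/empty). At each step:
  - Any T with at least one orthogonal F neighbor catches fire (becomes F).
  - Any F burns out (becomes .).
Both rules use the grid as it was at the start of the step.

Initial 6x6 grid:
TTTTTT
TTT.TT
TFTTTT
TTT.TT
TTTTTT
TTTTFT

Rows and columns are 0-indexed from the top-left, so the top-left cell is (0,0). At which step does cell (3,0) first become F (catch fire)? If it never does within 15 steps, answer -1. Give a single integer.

Step 1: cell (3,0)='T' (+7 fires, +2 burnt)
Step 2: cell (3,0)='F' (+11 fires, +7 burnt)
  -> target ignites at step 2
Step 3: cell (3,0)='.' (+7 fires, +11 burnt)
Step 4: cell (3,0)='.' (+4 fires, +7 burnt)
Step 5: cell (3,0)='.' (+2 fires, +4 burnt)
Step 6: cell (3,0)='.' (+1 fires, +2 burnt)
Step 7: cell (3,0)='.' (+0 fires, +1 burnt)
  fire out at step 7

2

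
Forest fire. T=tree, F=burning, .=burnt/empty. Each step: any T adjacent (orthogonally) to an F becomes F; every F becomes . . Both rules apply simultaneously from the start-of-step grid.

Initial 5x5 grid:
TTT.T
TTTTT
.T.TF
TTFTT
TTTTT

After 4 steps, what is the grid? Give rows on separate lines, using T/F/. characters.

Step 1: 6 trees catch fire, 2 burn out
  TTT.T
  TTTTF
  .T.F.
  TF.FF
  TTFTT
Step 2: 7 trees catch fire, 6 burn out
  TTT.F
  TTTF.
  .F...
  F....
  TF.FF
Step 3: 3 trees catch fire, 7 burn out
  TTT..
  TFF..
  .....
  .....
  F....
Step 4: 3 trees catch fire, 3 burn out
  TFF..
  F....
  .....
  .....
  .....

TFF..
F....
.....
.....
.....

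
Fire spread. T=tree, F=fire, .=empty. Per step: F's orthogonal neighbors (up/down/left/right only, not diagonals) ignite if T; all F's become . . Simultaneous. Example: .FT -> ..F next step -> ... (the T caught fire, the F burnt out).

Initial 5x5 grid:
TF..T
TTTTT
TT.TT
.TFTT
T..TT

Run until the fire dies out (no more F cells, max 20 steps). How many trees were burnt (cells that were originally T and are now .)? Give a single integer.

Step 1: +4 fires, +2 burnt (F count now 4)
Step 2: +6 fires, +4 burnt (F count now 6)
Step 3: +4 fires, +6 burnt (F count now 4)
Step 4: +1 fires, +4 burnt (F count now 1)
Step 5: +1 fires, +1 burnt (F count now 1)
Step 6: +0 fires, +1 burnt (F count now 0)
Fire out after step 6
Initially T: 17, now '.': 24
Total burnt (originally-T cells now '.'): 16

Answer: 16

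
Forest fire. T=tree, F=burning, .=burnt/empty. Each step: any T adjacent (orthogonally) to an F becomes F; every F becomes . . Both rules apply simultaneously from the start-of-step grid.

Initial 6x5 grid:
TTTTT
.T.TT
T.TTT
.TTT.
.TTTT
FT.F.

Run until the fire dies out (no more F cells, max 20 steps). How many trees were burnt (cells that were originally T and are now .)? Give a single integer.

Answer: 19

Derivation:
Step 1: +2 fires, +2 burnt (F count now 2)
Step 2: +4 fires, +2 burnt (F count now 4)
Step 3: +3 fires, +4 burnt (F count now 3)
Step 4: +3 fires, +3 burnt (F count now 3)
Step 5: +2 fires, +3 burnt (F count now 2)
Step 6: +2 fires, +2 burnt (F count now 2)
Step 7: +1 fires, +2 burnt (F count now 1)
Step 8: +2 fires, +1 burnt (F count now 2)
Step 9: +0 fires, +2 burnt (F count now 0)
Fire out after step 9
Initially T: 20, now '.': 29
Total burnt (originally-T cells now '.'): 19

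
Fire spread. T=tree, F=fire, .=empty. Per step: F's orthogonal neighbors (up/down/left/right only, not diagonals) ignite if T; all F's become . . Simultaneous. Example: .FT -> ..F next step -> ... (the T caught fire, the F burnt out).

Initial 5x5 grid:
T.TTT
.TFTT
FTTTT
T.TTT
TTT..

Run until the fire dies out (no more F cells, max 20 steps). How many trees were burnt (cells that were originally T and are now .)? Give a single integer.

Answer: 17

Derivation:
Step 1: +6 fires, +2 burnt (F count now 6)
Step 2: +5 fires, +6 burnt (F count now 5)
Step 3: +5 fires, +5 burnt (F count now 5)
Step 4: +1 fires, +5 burnt (F count now 1)
Step 5: +0 fires, +1 burnt (F count now 0)
Fire out after step 5
Initially T: 18, now '.': 24
Total burnt (originally-T cells now '.'): 17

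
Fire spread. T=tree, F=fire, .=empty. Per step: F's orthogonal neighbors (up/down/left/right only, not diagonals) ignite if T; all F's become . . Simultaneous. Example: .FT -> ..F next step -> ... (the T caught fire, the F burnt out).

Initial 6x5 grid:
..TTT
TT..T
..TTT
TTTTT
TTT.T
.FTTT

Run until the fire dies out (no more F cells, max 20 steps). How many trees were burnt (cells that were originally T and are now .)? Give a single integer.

Step 1: +2 fires, +1 burnt (F count now 2)
Step 2: +4 fires, +2 burnt (F count now 4)
Step 3: +3 fires, +4 burnt (F count now 3)
Step 4: +3 fires, +3 burnt (F count now 3)
Step 5: +2 fires, +3 burnt (F count now 2)
Step 6: +1 fires, +2 burnt (F count now 1)
Step 7: +1 fires, +1 burnt (F count now 1)
Step 8: +1 fires, +1 burnt (F count now 1)
Step 9: +1 fires, +1 burnt (F count now 1)
Step 10: +1 fires, +1 burnt (F count now 1)
Step 11: +0 fires, +1 burnt (F count now 0)
Fire out after step 11
Initially T: 21, now '.': 28
Total burnt (originally-T cells now '.'): 19

Answer: 19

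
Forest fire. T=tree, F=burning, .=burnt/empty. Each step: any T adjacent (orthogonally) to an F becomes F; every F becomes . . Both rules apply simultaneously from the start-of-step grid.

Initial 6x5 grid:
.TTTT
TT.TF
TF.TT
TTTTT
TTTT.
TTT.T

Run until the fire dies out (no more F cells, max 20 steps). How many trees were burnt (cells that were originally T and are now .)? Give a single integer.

Answer: 22

Derivation:
Step 1: +6 fires, +2 burnt (F count now 6)
Step 2: +8 fires, +6 burnt (F count now 8)
Step 3: +5 fires, +8 burnt (F count now 5)
Step 4: +3 fires, +5 burnt (F count now 3)
Step 5: +0 fires, +3 burnt (F count now 0)
Fire out after step 5
Initially T: 23, now '.': 29
Total burnt (originally-T cells now '.'): 22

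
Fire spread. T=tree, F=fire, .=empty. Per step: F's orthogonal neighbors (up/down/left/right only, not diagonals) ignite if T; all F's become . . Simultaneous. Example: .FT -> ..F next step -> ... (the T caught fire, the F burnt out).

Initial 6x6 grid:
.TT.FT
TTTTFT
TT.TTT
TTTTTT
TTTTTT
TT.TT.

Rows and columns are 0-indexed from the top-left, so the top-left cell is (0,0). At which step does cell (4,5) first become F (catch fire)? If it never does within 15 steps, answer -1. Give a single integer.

Step 1: cell (4,5)='T' (+4 fires, +2 burnt)
Step 2: cell (4,5)='T' (+4 fires, +4 burnt)
Step 3: cell (4,5)='T' (+5 fires, +4 burnt)
Step 4: cell (4,5)='F' (+7 fires, +5 burnt)
  -> target ignites at step 4
Step 5: cell (4,5)='.' (+4 fires, +7 burnt)
Step 6: cell (4,5)='.' (+2 fires, +4 burnt)
Step 7: cell (4,5)='.' (+2 fires, +2 burnt)
Step 8: cell (4,5)='.' (+1 fires, +2 burnt)
Step 9: cell (4,5)='.' (+0 fires, +1 burnt)
  fire out at step 9

4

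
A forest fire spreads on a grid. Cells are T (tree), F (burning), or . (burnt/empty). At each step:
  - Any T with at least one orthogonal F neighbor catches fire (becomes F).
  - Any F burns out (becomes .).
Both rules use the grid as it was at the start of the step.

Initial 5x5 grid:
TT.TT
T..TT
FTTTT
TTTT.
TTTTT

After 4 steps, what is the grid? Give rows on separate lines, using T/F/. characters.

Step 1: 3 trees catch fire, 1 burn out
  TT.TT
  F..TT
  .FTTT
  FTTT.
  TTTTT
Step 2: 4 trees catch fire, 3 burn out
  FT.TT
  ...TT
  ..FTT
  .FTT.
  FTTTT
Step 3: 4 trees catch fire, 4 burn out
  .F.TT
  ...TT
  ...FT
  ..FT.
  .FTTT
Step 4: 4 trees catch fire, 4 burn out
  ...TT
  ...FT
  ....F
  ...F.
  ..FTT

...TT
...FT
....F
...F.
..FTT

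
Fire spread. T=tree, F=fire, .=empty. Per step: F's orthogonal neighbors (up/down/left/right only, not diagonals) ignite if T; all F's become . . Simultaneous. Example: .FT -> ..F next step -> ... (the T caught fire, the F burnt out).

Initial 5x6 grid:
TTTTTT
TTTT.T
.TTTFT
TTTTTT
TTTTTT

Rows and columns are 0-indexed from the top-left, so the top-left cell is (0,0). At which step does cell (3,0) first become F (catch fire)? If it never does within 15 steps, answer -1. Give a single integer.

Step 1: cell (3,0)='T' (+3 fires, +1 burnt)
Step 2: cell (3,0)='T' (+6 fires, +3 burnt)
Step 3: cell (3,0)='T' (+7 fires, +6 burnt)
Step 4: cell (3,0)='T' (+5 fires, +7 burnt)
Step 5: cell (3,0)='F' (+4 fires, +5 burnt)
  -> target ignites at step 5
Step 6: cell (3,0)='.' (+2 fires, +4 burnt)
Step 7: cell (3,0)='.' (+0 fires, +2 burnt)
  fire out at step 7

5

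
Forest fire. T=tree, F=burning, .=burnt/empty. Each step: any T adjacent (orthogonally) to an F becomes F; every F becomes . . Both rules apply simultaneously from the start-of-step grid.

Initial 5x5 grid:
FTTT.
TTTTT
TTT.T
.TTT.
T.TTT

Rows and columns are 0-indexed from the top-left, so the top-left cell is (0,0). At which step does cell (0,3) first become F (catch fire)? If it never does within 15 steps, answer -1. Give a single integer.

Step 1: cell (0,3)='T' (+2 fires, +1 burnt)
Step 2: cell (0,3)='T' (+3 fires, +2 burnt)
Step 3: cell (0,3)='F' (+3 fires, +3 burnt)
  -> target ignites at step 3
Step 4: cell (0,3)='.' (+3 fires, +3 burnt)
Step 5: cell (0,3)='.' (+2 fires, +3 burnt)
Step 6: cell (0,3)='.' (+3 fires, +2 burnt)
Step 7: cell (0,3)='.' (+1 fires, +3 burnt)
Step 8: cell (0,3)='.' (+1 fires, +1 burnt)
Step 9: cell (0,3)='.' (+0 fires, +1 burnt)
  fire out at step 9

3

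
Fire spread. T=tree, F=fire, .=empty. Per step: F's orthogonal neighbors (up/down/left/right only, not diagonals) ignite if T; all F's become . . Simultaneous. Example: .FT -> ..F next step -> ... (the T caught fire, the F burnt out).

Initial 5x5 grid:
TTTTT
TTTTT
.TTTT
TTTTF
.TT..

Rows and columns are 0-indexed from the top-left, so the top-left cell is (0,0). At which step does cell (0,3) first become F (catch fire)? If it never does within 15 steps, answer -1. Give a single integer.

Step 1: cell (0,3)='T' (+2 fires, +1 burnt)
Step 2: cell (0,3)='T' (+3 fires, +2 burnt)
Step 3: cell (0,3)='T' (+5 fires, +3 burnt)
Step 4: cell (0,3)='F' (+5 fires, +5 burnt)
  -> target ignites at step 4
Step 5: cell (0,3)='.' (+2 fires, +5 burnt)
Step 6: cell (0,3)='.' (+2 fires, +2 burnt)
Step 7: cell (0,3)='.' (+1 fires, +2 burnt)
Step 8: cell (0,3)='.' (+0 fires, +1 burnt)
  fire out at step 8

4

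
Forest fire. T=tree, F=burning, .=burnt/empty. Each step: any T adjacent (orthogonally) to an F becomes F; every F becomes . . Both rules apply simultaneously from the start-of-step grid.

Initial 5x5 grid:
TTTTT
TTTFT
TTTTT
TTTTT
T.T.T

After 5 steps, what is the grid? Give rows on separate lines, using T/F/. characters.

Step 1: 4 trees catch fire, 1 burn out
  TTTFT
  TTF.F
  TTTFT
  TTTTT
  T.T.T
Step 2: 6 trees catch fire, 4 burn out
  TTF.F
  TF...
  TTF.F
  TTTFT
  T.T.T
Step 3: 5 trees catch fire, 6 burn out
  TF...
  F....
  TF...
  TTF.F
  T.T.T
Step 4: 5 trees catch fire, 5 burn out
  F....
  .....
  F....
  TF...
  T.F.F
Step 5: 1 trees catch fire, 5 burn out
  .....
  .....
  .....
  F....
  T....

.....
.....
.....
F....
T....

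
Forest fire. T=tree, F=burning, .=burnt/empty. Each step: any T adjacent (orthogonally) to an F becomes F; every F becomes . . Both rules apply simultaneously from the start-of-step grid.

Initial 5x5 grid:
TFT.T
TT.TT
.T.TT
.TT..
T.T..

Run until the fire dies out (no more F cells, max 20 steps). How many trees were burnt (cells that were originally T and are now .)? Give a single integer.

Answer: 8

Derivation:
Step 1: +3 fires, +1 burnt (F count now 3)
Step 2: +2 fires, +3 burnt (F count now 2)
Step 3: +1 fires, +2 burnt (F count now 1)
Step 4: +1 fires, +1 burnt (F count now 1)
Step 5: +1 fires, +1 burnt (F count now 1)
Step 6: +0 fires, +1 burnt (F count now 0)
Fire out after step 6
Initially T: 14, now '.': 19
Total burnt (originally-T cells now '.'): 8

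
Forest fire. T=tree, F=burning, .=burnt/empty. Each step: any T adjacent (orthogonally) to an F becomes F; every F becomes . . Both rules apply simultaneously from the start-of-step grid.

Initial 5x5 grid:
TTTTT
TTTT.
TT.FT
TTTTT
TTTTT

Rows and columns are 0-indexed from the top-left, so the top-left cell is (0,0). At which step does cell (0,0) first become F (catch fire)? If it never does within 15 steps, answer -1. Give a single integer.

Step 1: cell (0,0)='T' (+3 fires, +1 burnt)
Step 2: cell (0,0)='T' (+5 fires, +3 burnt)
Step 3: cell (0,0)='T' (+6 fires, +5 burnt)
Step 4: cell (0,0)='T' (+5 fires, +6 burnt)
Step 5: cell (0,0)='F' (+3 fires, +5 burnt)
  -> target ignites at step 5
Step 6: cell (0,0)='.' (+0 fires, +3 burnt)
  fire out at step 6

5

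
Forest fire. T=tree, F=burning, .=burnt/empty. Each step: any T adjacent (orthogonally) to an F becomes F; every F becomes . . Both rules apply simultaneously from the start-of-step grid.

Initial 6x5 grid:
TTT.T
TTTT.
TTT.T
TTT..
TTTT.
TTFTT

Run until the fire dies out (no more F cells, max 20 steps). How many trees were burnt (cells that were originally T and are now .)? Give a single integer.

Answer: 21

Derivation:
Step 1: +3 fires, +1 burnt (F count now 3)
Step 2: +5 fires, +3 burnt (F count now 5)
Step 3: +3 fires, +5 burnt (F count now 3)
Step 4: +3 fires, +3 burnt (F count now 3)
Step 5: +4 fires, +3 burnt (F count now 4)
Step 6: +2 fires, +4 burnt (F count now 2)
Step 7: +1 fires, +2 burnt (F count now 1)
Step 8: +0 fires, +1 burnt (F count now 0)
Fire out after step 8
Initially T: 23, now '.': 28
Total burnt (originally-T cells now '.'): 21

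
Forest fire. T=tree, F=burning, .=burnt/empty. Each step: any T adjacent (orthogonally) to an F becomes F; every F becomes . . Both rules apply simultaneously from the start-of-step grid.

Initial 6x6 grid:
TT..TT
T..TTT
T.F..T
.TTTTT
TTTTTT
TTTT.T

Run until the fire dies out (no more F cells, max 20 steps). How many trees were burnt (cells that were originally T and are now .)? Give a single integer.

Answer: 22

Derivation:
Step 1: +1 fires, +1 burnt (F count now 1)
Step 2: +3 fires, +1 burnt (F count now 3)
Step 3: +4 fires, +3 burnt (F count now 4)
Step 4: +5 fires, +4 burnt (F count now 5)
Step 5: +3 fires, +5 burnt (F count now 3)
Step 6: +2 fires, +3 burnt (F count now 2)
Step 7: +2 fires, +2 burnt (F count now 2)
Step 8: +2 fires, +2 burnt (F count now 2)
Step 9: +0 fires, +2 burnt (F count now 0)
Fire out after step 9
Initially T: 26, now '.': 32
Total burnt (originally-T cells now '.'): 22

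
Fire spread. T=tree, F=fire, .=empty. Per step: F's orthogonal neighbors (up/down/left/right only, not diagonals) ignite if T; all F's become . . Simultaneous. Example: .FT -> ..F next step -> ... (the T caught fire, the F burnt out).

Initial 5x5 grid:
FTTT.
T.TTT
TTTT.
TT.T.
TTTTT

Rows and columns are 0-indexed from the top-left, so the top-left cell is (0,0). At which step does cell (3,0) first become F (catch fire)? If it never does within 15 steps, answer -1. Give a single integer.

Step 1: cell (3,0)='T' (+2 fires, +1 burnt)
Step 2: cell (3,0)='T' (+2 fires, +2 burnt)
Step 3: cell (3,0)='F' (+4 fires, +2 burnt)
  -> target ignites at step 3
Step 4: cell (3,0)='.' (+4 fires, +4 burnt)
Step 5: cell (3,0)='.' (+3 fires, +4 burnt)
Step 6: cell (3,0)='.' (+2 fires, +3 burnt)
Step 7: cell (3,0)='.' (+1 fires, +2 burnt)
Step 8: cell (3,0)='.' (+1 fires, +1 burnt)
Step 9: cell (3,0)='.' (+0 fires, +1 burnt)
  fire out at step 9

3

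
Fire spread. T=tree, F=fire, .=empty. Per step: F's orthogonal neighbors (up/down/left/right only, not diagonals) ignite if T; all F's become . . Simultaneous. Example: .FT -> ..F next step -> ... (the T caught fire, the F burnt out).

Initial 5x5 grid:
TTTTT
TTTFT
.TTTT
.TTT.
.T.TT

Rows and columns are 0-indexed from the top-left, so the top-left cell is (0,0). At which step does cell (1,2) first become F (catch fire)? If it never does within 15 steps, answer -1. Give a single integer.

Step 1: cell (1,2)='F' (+4 fires, +1 burnt)
  -> target ignites at step 1
Step 2: cell (1,2)='.' (+6 fires, +4 burnt)
Step 3: cell (1,2)='.' (+5 fires, +6 burnt)
Step 4: cell (1,2)='.' (+3 fires, +5 burnt)
Step 5: cell (1,2)='.' (+1 fires, +3 burnt)
Step 6: cell (1,2)='.' (+0 fires, +1 burnt)
  fire out at step 6

1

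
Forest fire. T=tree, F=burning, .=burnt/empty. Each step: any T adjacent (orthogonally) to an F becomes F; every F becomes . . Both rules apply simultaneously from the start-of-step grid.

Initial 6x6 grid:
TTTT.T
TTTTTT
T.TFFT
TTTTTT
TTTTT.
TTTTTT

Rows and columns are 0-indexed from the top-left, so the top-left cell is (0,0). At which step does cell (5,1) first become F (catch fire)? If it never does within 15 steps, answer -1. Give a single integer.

Step 1: cell (5,1)='T' (+6 fires, +2 burnt)
Step 2: cell (5,1)='T' (+7 fires, +6 burnt)
Step 3: cell (5,1)='T' (+7 fires, +7 burnt)
Step 4: cell (5,1)='T' (+6 fires, +7 burnt)
Step 5: cell (5,1)='F' (+4 fires, +6 burnt)
  -> target ignites at step 5
Step 6: cell (5,1)='.' (+1 fires, +4 burnt)
Step 7: cell (5,1)='.' (+0 fires, +1 burnt)
  fire out at step 7

5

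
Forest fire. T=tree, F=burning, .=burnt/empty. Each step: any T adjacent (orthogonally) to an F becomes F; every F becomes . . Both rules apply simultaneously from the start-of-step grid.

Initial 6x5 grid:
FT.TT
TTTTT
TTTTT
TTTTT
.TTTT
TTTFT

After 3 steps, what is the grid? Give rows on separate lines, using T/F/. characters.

Step 1: 5 trees catch fire, 2 burn out
  .F.TT
  FTTTT
  TTTTT
  TTTTT
  .TTFT
  TTF.F
Step 2: 6 trees catch fire, 5 burn out
  ...TT
  .FTTT
  FTTTT
  TTTFT
  .TF.F
  TF...
Step 3: 8 trees catch fire, 6 burn out
  ...TT
  ..FTT
  .FTFT
  FTF.F
  .F...
  F....

...TT
..FTT
.FTFT
FTF.F
.F...
F....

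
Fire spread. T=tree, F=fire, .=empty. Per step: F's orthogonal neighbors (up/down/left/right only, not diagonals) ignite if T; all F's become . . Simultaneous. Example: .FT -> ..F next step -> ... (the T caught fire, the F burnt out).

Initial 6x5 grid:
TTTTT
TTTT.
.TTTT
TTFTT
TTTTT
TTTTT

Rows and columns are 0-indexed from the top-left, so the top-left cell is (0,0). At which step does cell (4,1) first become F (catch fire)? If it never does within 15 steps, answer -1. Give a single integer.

Step 1: cell (4,1)='T' (+4 fires, +1 burnt)
Step 2: cell (4,1)='F' (+8 fires, +4 burnt)
  -> target ignites at step 2
Step 3: cell (4,1)='.' (+8 fires, +8 burnt)
Step 4: cell (4,1)='.' (+5 fires, +8 burnt)
Step 5: cell (4,1)='.' (+2 fires, +5 burnt)
Step 6: cell (4,1)='.' (+0 fires, +2 burnt)
  fire out at step 6

2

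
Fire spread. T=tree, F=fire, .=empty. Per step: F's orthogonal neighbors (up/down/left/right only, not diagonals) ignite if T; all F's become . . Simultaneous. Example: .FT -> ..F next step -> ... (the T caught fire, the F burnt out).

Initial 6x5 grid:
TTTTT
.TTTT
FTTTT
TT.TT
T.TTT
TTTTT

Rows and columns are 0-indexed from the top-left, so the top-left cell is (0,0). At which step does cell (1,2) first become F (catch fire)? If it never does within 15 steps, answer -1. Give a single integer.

Step 1: cell (1,2)='T' (+2 fires, +1 burnt)
Step 2: cell (1,2)='T' (+4 fires, +2 burnt)
Step 3: cell (1,2)='F' (+4 fires, +4 burnt)
  -> target ignites at step 3
Step 4: cell (1,2)='.' (+6 fires, +4 burnt)
Step 5: cell (1,2)='.' (+5 fires, +6 burnt)
Step 6: cell (1,2)='.' (+4 fires, +5 burnt)
Step 7: cell (1,2)='.' (+1 fires, +4 burnt)
Step 8: cell (1,2)='.' (+0 fires, +1 burnt)
  fire out at step 8

3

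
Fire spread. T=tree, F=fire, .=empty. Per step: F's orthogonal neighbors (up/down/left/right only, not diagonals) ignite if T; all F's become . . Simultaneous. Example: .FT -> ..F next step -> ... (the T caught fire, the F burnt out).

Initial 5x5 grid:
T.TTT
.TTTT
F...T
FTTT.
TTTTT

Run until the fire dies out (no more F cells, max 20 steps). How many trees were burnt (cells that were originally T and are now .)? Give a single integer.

Answer: 8

Derivation:
Step 1: +2 fires, +2 burnt (F count now 2)
Step 2: +2 fires, +2 burnt (F count now 2)
Step 3: +2 fires, +2 burnt (F count now 2)
Step 4: +1 fires, +2 burnt (F count now 1)
Step 5: +1 fires, +1 burnt (F count now 1)
Step 6: +0 fires, +1 burnt (F count now 0)
Fire out after step 6
Initially T: 17, now '.': 16
Total burnt (originally-T cells now '.'): 8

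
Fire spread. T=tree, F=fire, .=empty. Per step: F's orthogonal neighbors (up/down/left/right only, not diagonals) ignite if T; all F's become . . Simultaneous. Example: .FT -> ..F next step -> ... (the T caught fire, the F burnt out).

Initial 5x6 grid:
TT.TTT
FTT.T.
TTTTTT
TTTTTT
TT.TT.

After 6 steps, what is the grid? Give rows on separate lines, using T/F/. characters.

Step 1: 3 trees catch fire, 1 burn out
  FT.TTT
  .FT.T.
  FTTTTT
  TTTTTT
  TT.TT.
Step 2: 4 trees catch fire, 3 burn out
  .F.TTT
  ..F.T.
  .FTTTT
  FTTTTT
  TT.TT.
Step 3: 3 trees catch fire, 4 burn out
  ...TTT
  ....T.
  ..FTTT
  .FTTTT
  FT.TT.
Step 4: 3 trees catch fire, 3 burn out
  ...TTT
  ....T.
  ...FTT
  ..FTTT
  .F.TT.
Step 5: 2 trees catch fire, 3 burn out
  ...TTT
  ....T.
  ....FT
  ...FTT
  ...TT.
Step 6: 4 trees catch fire, 2 burn out
  ...TTT
  ....F.
  .....F
  ....FT
  ...FT.

...TTT
....F.
.....F
....FT
...FT.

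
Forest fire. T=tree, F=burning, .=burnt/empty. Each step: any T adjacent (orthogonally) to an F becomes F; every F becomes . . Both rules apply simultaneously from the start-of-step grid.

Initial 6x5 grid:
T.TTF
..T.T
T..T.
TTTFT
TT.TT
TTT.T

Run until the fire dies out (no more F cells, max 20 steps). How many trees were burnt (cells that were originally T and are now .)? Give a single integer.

Answer: 18

Derivation:
Step 1: +6 fires, +2 burnt (F count now 6)
Step 2: +3 fires, +6 burnt (F count now 3)
Step 3: +4 fires, +3 burnt (F count now 4)
Step 4: +3 fires, +4 burnt (F count now 3)
Step 5: +2 fires, +3 burnt (F count now 2)
Step 6: +0 fires, +2 burnt (F count now 0)
Fire out after step 6
Initially T: 19, now '.': 29
Total burnt (originally-T cells now '.'): 18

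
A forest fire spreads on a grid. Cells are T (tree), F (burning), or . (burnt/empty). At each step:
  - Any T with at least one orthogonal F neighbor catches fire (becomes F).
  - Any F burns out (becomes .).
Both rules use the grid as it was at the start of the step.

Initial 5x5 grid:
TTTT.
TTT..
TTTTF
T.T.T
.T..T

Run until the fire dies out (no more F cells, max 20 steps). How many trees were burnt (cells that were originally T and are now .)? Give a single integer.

Answer: 15

Derivation:
Step 1: +2 fires, +1 burnt (F count now 2)
Step 2: +2 fires, +2 burnt (F count now 2)
Step 3: +3 fires, +2 burnt (F count now 3)
Step 4: +3 fires, +3 burnt (F count now 3)
Step 5: +4 fires, +3 burnt (F count now 4)
Step 6: +1 fires, +4 burnt (F count now 1)
Step 7: +0 fires, +1 burnt (F count now 0)
Fire out after step 7
Initially T: 16, now '.': 24
Total burnt (originally-T cells now '.'): 15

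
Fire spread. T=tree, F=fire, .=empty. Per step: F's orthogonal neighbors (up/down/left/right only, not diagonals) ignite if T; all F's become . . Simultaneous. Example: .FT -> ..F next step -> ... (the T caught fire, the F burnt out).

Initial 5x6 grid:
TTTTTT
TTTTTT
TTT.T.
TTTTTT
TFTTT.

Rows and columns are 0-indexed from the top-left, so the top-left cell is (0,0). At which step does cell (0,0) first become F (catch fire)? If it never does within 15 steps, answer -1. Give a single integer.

Step 1: cell (0,0)='T' (+3 fires, +1 burnt)
Step 2: cell (0,0)='T' (+4 fires, +3 burnt)
Step 3: cell (0,0)='T' (+5 fires, +4 burnt)
Step 4: cell (0,0)='T' (+4 fires, +5 burnt)
Step 5: cell (0,0)='F' (+5 fires, +4 burnt)
  -> target ignites at step 5
Step 6: cell (0,0)='.' (+2 fires, +5 burnt)
Step 7: cell (0,0)='.' (+2 fires, +2 burnt)
Step 8: cell (0,0)='.' (+1 fires, +2 burnt)
Step 9: cell (0,0)='.' (+0 fires, +1 burnt)
  fire out at step 9

5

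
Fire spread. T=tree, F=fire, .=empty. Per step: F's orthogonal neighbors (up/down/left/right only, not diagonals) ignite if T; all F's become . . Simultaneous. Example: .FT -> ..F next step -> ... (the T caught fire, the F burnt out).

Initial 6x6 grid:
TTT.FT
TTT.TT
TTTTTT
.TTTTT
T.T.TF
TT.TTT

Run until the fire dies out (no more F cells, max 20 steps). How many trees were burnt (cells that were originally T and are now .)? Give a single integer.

Answer: 25

Derivation:
Step 1: +5 fires, +2 burnt (F count now 5)
Step 2: +5 fires, +5 burnt (F count now 5)
Step 3: +3 fires, +5 burnt (F count now 3)
Step 4: +2 fires, +3 burnt (F count now 2)
Step 5: +4 fires, +2 burnt (F count now 4)
Step 6: +3 fires, +4 burnt (F count now 3)
Step 7: +2 fires, +3 burnt (F count now 2)
Step 8: +1 fires, +2 burnt (F count now 1)
Step 9: +0 fires, +1 burnt (F count now 0)
Fire out after step 9
Initially T: 28, now '.': 33
Total burnt (originally-T cells now '.'): 25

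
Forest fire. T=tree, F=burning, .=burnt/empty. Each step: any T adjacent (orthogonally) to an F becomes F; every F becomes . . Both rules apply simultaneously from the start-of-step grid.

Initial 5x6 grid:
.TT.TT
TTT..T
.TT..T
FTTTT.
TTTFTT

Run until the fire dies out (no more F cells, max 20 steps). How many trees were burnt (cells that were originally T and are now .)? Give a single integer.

Answer: 16

Derivation:
Step 1: +5 fires, +2 burnt (F count now 5)
Step 2: +5 fires, +5 burnt (F count now 5)
Step 3: +2 fires, +5 burnt (F count now 2)
Step 4: +3 fires, +2 burnt (F count now 3)
Step 5: +1 fires, +3 burnt (F count now 1)
Step 6: +0 fires, +1 burnt (F count now 0)
Fire out after step 6
Initially T: 20, now '.': 26
Total burnt (originally-T cells now '.'): 16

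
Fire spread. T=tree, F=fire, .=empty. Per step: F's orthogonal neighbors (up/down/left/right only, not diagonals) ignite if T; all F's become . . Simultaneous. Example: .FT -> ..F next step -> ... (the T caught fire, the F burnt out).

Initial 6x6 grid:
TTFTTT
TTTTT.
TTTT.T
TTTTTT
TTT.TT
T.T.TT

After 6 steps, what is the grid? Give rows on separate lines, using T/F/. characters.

Step 1: 3 trees catch fire, 1 burn out
  TF.FTT
  TTFTT.
  TTTT.T
  TTTTTT
  TTT.TT
  T.T.TT
Step 2: 5 trees catch fire, 3 burn out
  F...FT
  TF.FT.
  TTFT.T
  TTTTTT
  TTT.TT
  T.T.TT
Step 3: 6 trees catch fire, 5 burn out
  .....F
  F...F.
  TF.F.T
  TTFTTT
  TTT.TT
  T.T.TT
Step 4: 4 trees catch fire, 6 burn out
  ......
  ......
  F....T
  TF.FTT
  TTF.TT
  T.T.TT
Step 5: 4 trees catch fire, 4 burn out
  ......
  ......
  .....T
  F...FT
  TF..TT
  T.F.TT
Step 6: 3 trees catch fire, 4 burn out
  ......
  ......
  .....T
  .....F
  F...FT
  T...TT

......
......
.....T
.....F
F...FT
T...TT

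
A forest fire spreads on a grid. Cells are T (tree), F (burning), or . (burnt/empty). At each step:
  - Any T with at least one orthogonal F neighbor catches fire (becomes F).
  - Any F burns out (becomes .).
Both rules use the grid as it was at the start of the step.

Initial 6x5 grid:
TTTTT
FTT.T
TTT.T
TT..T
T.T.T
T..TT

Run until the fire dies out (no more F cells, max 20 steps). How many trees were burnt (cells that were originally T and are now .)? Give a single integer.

Answer: 20

Derivation:
Step 1: +3 fires, +1 burnt (F count now 3)
Step 2: +4 fires, +3 burnt (F count now 4)
Step 3: +4 fires, +4 burnt (F count now 4)
Step 4: +2 fires, +4 burnt (F count now 2)
Step 5: +1 fires, +2 burnt (F count now 1)
Step 6: +1 fires, +1 burnt (F count now 1)
Step 7: +1 fires, +1 burnt (F count now 1)
Step 8: +1 fires, +1 burnt (F count now 1)
Step 9: +1 fires, +1 burnt (F count now 1)
Step 10: +1 fires, +1 burnt (F count now 1)
Step 11: +1 fires, +1 burnt (F count now 1)
Step 12: +0 fires, +1 burnt (F count now 0)
Fire out after step 12
Initially T: 21, now '.': 29
Total burnt (originally-T cells now '.'): 20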